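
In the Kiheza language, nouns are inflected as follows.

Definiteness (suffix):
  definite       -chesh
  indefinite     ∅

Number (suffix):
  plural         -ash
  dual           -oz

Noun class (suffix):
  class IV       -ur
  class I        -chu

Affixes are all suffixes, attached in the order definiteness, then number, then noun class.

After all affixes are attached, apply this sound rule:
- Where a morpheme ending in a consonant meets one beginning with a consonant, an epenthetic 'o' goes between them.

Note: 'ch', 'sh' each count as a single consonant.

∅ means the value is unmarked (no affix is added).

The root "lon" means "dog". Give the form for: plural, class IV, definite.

lonocheshashur

Attach definiteness definite -chesh → lonchesh.
Attach number plural -ash → loncheshash.
Attach noun class class IV -ur → loncheshashur.
Apply epenthesis: loncheshashur → lonocheshashur.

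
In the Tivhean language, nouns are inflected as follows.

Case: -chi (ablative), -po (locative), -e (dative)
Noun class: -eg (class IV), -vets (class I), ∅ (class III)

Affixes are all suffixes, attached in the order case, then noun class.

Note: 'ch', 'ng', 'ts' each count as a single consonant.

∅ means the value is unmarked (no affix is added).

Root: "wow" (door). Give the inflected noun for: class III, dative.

Attach case dative -e → wowe.
noun class = class III: zero marking, form stays wowe.

wowe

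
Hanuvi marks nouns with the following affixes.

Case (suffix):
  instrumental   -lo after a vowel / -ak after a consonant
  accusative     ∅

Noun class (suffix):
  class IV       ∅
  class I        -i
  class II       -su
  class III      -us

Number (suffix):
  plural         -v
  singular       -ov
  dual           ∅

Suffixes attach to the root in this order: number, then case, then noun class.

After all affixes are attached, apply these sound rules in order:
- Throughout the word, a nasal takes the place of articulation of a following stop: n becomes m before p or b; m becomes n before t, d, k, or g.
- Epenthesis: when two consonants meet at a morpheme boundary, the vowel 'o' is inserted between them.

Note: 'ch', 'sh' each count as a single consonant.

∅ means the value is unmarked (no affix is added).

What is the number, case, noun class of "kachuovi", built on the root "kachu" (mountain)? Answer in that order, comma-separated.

Segment: kachu-ov-i.
number: -ov → singular.
case: ∅ → accusative.
noun class: -i → class I.

singular, accusative, class I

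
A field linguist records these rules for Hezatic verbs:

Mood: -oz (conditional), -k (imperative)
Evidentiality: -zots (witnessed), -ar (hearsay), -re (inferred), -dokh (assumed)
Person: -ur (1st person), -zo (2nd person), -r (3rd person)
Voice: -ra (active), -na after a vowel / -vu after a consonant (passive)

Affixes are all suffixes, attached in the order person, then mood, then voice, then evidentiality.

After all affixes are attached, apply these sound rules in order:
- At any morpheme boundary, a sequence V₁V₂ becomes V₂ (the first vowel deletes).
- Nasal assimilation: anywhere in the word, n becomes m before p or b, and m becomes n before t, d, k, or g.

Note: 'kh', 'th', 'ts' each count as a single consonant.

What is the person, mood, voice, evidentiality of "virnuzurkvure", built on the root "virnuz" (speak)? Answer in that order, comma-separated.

1st person, imperative, passive, inferred

Segment: virnuz-ur-k-vu-re.
person: -ur → 1st person.
mood: -k → imperative.
voice: -na/vu → passive.
evidentiality: -re → inferred.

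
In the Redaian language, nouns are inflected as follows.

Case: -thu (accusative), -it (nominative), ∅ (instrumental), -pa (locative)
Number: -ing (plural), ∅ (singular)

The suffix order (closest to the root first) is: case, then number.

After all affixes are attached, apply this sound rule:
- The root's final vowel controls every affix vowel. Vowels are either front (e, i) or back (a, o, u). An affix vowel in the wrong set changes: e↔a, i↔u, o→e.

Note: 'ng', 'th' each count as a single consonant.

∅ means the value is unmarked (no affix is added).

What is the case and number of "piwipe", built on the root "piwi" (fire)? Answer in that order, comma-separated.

locative, singular

Segment: piwi-pa.
case: -pa → locative.
number: ∅ → singular.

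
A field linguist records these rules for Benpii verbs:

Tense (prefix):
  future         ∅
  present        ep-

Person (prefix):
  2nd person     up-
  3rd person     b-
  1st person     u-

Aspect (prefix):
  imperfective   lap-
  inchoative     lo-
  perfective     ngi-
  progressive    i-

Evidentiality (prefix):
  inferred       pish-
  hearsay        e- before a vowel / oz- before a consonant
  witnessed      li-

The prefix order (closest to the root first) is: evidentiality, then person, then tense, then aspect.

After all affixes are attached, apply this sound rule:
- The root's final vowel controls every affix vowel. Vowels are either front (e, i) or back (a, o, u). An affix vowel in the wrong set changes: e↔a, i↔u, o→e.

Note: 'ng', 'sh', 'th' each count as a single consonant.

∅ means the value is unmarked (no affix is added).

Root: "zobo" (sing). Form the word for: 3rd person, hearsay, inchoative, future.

lobozzobo

Attach evidentiality hearsay oz- (before consonant 'z') → ozzobo.
Attach person 3rd person b- → bozzobo.
tense = future: zero marking, form stays bozzobo.
Attach aspect inchoative lo- → lobozzobo.
Vowel harmony: no change.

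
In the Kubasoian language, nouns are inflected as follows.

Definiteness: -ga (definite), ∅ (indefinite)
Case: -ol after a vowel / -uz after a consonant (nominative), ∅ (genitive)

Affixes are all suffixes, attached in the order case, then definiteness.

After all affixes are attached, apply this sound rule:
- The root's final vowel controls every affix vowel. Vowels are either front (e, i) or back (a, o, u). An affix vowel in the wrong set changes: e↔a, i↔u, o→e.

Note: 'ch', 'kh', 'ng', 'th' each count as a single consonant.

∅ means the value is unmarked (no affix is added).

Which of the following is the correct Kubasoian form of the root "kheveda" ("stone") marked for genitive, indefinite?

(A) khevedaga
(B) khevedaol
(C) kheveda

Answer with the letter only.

C

case = genitive: zero marking, form stays kheveda.
definiteness = indefinite: zero marking, form stays kheveda.
Vowel harmony: no change.
So the correct form is kheveda, option (C).
(A) khevedaga is wrong: it uses definite instead of indefinite for definiteness.
(B) khevedaol is wrong: it uses nominative instead of genitive for case.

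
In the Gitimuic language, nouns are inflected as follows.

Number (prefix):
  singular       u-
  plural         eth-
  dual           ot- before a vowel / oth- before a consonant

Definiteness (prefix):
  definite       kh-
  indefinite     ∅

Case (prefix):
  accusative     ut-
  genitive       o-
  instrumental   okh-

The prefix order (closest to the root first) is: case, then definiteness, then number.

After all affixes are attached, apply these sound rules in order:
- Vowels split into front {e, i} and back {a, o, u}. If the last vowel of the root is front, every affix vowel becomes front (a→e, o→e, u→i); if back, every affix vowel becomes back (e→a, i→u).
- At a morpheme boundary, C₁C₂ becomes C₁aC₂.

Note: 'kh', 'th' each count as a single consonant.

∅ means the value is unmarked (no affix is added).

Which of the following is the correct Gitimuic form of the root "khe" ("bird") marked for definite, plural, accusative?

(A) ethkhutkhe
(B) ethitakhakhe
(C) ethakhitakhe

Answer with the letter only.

C

Attach case accusative ut- → utkhe.
Attach definiteness definite kh- → khutkhe.
Attach number plural eth- → ethkhutkhe.
Apply vowel harmony: ethkhutkhe → ethkhitkhe.
Apply epenthesis: ethkhitkhe → ethakhitakhe.
So the correct form is ethakhitakhe, option (C).
(A) ethkhutkhe is wrong: it fails to apply the sound rule(s).
(B) ethitakhakhe is wrong: it has the affixes in the wrong order.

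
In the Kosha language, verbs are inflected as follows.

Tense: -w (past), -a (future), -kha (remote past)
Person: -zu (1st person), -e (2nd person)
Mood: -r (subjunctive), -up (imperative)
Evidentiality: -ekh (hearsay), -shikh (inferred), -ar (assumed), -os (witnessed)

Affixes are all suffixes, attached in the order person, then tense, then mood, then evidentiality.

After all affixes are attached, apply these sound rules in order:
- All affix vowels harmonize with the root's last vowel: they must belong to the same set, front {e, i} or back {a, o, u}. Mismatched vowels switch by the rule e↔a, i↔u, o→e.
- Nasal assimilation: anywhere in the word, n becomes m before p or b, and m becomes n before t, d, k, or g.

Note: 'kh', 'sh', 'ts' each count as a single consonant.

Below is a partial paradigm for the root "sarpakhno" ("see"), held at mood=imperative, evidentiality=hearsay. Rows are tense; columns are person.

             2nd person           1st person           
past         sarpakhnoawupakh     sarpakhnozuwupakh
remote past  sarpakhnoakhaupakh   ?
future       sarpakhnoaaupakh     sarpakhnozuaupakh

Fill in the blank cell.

Attach person 1st person -zu → sarpakhnozu.
Attach tense remote past -kha → sarpakhnozukha.
Attach mood imperative -up → sarpakhnozukhaup.
Attach evidentiality hearsay -ekh → sarpakhnozukhaupekh.
Apply vowel harmony: sarpakhnozukhaupekh → sarpakhnozukhaupakh.
Nasal assimilation: no change.

sarpakhnozukhaupakh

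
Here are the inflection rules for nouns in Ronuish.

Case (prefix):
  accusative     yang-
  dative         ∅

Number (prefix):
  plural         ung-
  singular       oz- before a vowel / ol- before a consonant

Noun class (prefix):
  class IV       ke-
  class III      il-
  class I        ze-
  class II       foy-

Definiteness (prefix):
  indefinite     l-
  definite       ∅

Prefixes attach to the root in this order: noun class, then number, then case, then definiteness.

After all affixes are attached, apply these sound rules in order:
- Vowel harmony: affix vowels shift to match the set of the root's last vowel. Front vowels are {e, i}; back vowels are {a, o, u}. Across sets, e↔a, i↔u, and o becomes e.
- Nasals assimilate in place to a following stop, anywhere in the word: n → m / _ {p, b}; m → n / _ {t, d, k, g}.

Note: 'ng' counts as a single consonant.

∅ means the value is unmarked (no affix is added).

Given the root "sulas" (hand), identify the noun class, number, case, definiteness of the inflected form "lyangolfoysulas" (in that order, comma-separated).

Segment: l-yang-ol-foy-sulas.
noun class: foy- → class II.
number: oz/ol- → singular.
case: yang- → accusative.
definiteness: l- → indefinite.

class II, singular, accusative, indefinite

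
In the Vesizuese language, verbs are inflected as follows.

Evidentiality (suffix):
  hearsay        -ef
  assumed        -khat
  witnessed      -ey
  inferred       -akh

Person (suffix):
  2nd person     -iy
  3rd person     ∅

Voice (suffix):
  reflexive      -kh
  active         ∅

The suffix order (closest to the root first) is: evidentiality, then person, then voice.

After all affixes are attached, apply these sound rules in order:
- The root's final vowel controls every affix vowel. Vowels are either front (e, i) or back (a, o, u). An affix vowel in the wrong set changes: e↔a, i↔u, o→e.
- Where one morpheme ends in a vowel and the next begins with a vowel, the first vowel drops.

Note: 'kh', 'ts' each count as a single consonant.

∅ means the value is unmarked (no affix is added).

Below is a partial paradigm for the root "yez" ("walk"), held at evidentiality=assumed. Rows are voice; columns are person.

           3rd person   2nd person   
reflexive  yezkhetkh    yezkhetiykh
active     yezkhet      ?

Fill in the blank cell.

yezkhetiy

Attach evidentiality assumed -khat → yezkhat.
Attach person 2nd person -iy → yezkhatiy.
voice = active: zero marking, form stays yezkhatiy.
Apply vowel harmony: yezkhatiy → yezkhetiy.
Vowel deletion: no change.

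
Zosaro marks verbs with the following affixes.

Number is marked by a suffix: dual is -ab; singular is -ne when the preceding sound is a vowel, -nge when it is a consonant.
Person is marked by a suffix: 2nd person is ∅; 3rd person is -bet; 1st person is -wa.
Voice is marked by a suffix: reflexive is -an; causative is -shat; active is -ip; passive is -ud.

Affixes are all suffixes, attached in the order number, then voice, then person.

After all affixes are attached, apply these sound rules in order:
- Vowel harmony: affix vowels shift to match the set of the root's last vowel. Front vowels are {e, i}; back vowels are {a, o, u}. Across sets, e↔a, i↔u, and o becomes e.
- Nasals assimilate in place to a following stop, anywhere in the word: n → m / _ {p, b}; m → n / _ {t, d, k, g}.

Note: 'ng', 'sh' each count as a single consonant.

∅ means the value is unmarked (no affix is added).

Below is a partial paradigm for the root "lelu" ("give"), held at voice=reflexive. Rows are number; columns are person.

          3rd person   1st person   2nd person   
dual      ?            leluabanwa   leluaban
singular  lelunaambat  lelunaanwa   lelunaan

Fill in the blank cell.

Attach number dual -ab → leluab.
Attach voice reflexive -an → leluaban.
Attach person 3rd person -bet → leluabanbet.
Apply vowel harmony: leluabanbet → leluabanbat.
Apply nasal assimilation: leluabanbat → leluabambat.

leluabambat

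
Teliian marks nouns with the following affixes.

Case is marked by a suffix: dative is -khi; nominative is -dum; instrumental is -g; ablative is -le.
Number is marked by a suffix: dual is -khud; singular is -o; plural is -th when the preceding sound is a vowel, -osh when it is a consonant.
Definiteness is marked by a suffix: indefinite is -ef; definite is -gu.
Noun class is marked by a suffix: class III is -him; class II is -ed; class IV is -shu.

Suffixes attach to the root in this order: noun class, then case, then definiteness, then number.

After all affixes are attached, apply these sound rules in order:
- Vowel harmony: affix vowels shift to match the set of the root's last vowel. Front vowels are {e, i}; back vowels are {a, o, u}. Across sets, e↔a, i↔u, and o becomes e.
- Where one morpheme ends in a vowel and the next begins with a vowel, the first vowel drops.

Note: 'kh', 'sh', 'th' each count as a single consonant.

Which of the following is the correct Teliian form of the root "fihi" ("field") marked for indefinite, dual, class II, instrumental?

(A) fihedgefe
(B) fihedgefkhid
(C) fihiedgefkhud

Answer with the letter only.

Attach noun class class II -ed → fihied.
Attach case instrumental -g → fihiedg.
Attach definiteness indefinite -ef → fihiedgef.
Attach number dual -khud → fihiedgefkhud.
Apply vowel harmony: fihiedgefkhud → fihiedgefkhid.
Apply vowel deletion: fihiedgefkhid → fihedgefkhid.
So the correct form is fihedgefkhid, option (B).
(A) fihedgefe is wrong: it uses singular instead of dual for number.
(C) fihiedgefkhud is wrong: it fails to apply the sound rule(s).

B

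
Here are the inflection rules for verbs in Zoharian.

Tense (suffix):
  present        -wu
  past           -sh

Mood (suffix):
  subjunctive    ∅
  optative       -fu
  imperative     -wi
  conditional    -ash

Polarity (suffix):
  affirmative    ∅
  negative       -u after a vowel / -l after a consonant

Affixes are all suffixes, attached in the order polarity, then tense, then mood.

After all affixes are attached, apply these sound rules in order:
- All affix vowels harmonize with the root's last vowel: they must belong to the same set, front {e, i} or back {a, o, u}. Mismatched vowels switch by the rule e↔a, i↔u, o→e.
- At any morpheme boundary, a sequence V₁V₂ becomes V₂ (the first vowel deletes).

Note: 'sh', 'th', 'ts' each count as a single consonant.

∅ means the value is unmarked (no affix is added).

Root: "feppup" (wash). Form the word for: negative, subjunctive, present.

Attach polarity negative -l (after consonant 'p') → feppupl.
Attach tense present -wu → feppuplwu.
mood = subjunctive: zero marking, form stays feppuplwu.
Vowel harmony: no change.
Vowel deletion: no change.

feppuplwu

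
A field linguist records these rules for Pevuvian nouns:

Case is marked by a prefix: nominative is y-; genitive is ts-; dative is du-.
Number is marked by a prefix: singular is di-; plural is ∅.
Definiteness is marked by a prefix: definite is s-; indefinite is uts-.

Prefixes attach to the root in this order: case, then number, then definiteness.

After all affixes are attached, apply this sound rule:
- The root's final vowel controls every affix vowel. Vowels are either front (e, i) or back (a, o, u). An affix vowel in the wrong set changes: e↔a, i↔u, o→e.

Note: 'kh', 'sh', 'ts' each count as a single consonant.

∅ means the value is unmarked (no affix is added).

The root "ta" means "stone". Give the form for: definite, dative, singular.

sduduta

Attach case dative du- → duta.
Attach number singular di- → diduta.
Attach definiteness definite s- → sdiduta.
Apply vowel harmony: sdiduta → sduduta.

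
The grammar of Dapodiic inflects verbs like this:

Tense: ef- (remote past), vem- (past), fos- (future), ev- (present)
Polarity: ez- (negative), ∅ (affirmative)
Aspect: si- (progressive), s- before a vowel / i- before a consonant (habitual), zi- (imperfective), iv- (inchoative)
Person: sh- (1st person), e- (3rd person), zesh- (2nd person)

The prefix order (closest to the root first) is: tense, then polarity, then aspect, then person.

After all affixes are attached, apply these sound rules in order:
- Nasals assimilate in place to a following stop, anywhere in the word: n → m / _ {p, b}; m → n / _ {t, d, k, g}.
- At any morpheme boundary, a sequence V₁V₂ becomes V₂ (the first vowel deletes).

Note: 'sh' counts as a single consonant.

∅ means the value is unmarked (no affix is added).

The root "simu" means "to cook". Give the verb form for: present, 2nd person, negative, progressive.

Attach tense present ev- → evsimu.
Attach polarity negative ez- → ezevsimu.
Attach aspect progressive si- → siezevsimu.
Attach person 2nd person zesh- → zeshsiezevsimu.
Nasal assimilation: no change.
Apply vowel deletion: zeshsiezevsimu → zeshsezevsimu.

zeshsezevsimu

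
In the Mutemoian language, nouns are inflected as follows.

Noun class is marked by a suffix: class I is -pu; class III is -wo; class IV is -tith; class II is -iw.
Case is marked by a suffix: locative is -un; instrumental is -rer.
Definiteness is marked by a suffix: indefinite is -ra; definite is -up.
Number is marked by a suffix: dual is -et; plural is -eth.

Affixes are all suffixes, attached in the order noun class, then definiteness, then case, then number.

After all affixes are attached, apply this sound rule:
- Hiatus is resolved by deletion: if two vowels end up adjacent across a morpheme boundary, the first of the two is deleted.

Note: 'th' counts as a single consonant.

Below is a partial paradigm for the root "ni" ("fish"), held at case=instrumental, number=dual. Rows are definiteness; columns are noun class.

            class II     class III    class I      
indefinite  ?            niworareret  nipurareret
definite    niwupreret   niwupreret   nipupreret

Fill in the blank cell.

Attach noun class class II -iw → niiw.
Attach definiteness indefinite -ra → niiwra.
Attach case instrumental -rer → niiwrarer.
Attach number dual -et → niiwrareret.
Apply vowel deletion: niiwrareret → niwrareret.

niwrareret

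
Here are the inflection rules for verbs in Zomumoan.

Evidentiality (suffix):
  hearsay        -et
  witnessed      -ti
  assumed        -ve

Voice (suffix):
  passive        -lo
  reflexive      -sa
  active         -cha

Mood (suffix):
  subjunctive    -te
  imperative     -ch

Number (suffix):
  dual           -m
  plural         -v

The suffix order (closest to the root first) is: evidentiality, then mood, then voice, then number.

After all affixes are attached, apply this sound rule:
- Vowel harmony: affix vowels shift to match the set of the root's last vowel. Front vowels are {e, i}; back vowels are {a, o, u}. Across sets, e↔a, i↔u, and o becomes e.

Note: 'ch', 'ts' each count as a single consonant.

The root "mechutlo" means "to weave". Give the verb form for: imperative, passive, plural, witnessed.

mechutlotuchlov

Attach evidentiality witnessed -ti → mechutloti.
Attach mood imperative -ch → mechutlotich.
Attach voice passive -lo → mechutlotichlo.
Attach number plural -v → mechutlotichlov.
Apply vowel harmony: mechutlotichlov → mechutlotuchlov.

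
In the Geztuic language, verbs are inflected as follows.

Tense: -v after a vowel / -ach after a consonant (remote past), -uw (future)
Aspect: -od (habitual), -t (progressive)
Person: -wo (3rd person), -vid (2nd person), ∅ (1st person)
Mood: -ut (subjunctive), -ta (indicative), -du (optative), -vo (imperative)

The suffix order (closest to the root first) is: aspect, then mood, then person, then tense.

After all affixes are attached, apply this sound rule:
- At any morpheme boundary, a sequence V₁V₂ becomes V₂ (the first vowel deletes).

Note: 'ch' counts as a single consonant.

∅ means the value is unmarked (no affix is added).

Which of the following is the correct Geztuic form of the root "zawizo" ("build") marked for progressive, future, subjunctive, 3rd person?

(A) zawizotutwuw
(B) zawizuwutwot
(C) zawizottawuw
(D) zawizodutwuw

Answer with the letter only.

A

Attach aspect progressive -t → zawizot.
Attach mood subjunctive -ut → zawizotut.
Attach person 3rd person -wo → zawizotutwo.
Attach tense future -uw → zawizotutwouw.
Apply vowel deletion: zawizotutwouw → zawizotutwuw.
So the correct form is zawizotutwuw, option (A).
(C) zawizottawuw is wrong: it uses indicative instead of subjunctive for mood.
(B) zawizuwutwot is wrong: it has the affixes in the wrong order.
(D) zawizodutwuw is wrong: it uses habitual instead of progressive for aspect.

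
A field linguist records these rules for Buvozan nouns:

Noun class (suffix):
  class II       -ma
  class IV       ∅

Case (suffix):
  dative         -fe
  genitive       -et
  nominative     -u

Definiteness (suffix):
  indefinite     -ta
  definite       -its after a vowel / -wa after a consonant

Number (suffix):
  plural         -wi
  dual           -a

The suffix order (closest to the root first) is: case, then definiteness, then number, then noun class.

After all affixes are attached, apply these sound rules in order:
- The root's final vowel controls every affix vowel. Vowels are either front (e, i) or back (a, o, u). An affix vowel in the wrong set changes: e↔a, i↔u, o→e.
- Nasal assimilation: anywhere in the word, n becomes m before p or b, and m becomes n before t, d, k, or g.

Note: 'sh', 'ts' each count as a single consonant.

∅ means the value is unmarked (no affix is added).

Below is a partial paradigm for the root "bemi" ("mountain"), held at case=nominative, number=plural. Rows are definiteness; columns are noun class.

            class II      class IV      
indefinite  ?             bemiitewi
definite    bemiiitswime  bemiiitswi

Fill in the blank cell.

Attach case nominative -u → bemiu.
Attach definiteness indefinite -ta → bemiuta.
Attach number plural -wi → bemiutawi.
Attach noun class class II -ma → bemiutawima.
Apply vowel harmony: bemiutawima → bemiitewime.
Nasal assimilation: no change.

bemiitewime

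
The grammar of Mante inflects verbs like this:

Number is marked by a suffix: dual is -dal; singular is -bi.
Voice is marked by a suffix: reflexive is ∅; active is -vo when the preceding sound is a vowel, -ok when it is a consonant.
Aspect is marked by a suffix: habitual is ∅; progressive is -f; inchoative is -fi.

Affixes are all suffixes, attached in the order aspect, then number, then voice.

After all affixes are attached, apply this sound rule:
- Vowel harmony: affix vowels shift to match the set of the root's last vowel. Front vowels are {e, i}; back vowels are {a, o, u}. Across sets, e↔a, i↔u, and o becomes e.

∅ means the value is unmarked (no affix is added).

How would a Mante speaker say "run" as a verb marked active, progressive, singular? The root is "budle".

Attach aspect progressive -f → budlef.
Attach number singular -bi → budlefbi.
Attach voice active -vo (after vowel 'i') → budlefbivo.
Apply vowel harmony: budlefbivo → budlefbive.

budlefbive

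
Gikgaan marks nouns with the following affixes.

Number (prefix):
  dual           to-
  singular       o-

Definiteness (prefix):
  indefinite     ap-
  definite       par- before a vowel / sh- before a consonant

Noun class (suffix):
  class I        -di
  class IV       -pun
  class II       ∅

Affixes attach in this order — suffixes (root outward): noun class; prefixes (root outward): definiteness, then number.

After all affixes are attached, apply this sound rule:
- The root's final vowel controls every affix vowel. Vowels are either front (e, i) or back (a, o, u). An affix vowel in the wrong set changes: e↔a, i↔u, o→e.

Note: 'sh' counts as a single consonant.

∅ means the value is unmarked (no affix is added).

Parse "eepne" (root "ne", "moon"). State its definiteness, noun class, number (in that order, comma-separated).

indefinite, class II, singular

Segment: o-ap-ne.
definiteness: ap- → indefinite.
noun class: ∅ → class II.
number: o- → singular.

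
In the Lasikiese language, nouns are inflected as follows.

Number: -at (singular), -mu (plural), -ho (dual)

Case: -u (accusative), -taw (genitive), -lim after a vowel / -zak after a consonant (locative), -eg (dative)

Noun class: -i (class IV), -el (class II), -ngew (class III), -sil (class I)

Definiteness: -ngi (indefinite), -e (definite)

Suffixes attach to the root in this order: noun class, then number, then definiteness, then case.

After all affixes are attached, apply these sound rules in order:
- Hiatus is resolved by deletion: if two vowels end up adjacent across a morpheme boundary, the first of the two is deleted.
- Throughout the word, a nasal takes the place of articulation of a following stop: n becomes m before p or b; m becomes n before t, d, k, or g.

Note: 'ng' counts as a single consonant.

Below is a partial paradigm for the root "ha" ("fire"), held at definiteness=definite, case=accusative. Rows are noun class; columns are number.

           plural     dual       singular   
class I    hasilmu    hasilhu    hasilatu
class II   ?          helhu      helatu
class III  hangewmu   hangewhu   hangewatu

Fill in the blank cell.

Attach noun class class II -el → hael.
Attach number plural -mu → haelmu.
Attach definiteness definite -e → haelmue.
Attach case accusative -u → haelmueu.
Apply vowel deletion: haelmueu → helmu.
Nasal assimilation: no change.

helmu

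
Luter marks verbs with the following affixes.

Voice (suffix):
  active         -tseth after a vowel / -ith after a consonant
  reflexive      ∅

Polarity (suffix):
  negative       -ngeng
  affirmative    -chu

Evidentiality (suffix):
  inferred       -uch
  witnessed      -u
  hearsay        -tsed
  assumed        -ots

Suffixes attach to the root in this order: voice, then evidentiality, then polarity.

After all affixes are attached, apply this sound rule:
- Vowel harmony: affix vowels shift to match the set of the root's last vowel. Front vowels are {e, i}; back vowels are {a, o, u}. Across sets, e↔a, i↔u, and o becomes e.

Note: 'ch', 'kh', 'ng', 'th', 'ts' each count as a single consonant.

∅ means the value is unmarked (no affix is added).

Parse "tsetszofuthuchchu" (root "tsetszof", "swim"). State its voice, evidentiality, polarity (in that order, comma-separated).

Segment: tsetszof-ith-uch-chu.
voice: -tseth/ith → active.
evidentiality: -uch → inferred.
polarity: -chu → affirmative.

active, inferred, affirmative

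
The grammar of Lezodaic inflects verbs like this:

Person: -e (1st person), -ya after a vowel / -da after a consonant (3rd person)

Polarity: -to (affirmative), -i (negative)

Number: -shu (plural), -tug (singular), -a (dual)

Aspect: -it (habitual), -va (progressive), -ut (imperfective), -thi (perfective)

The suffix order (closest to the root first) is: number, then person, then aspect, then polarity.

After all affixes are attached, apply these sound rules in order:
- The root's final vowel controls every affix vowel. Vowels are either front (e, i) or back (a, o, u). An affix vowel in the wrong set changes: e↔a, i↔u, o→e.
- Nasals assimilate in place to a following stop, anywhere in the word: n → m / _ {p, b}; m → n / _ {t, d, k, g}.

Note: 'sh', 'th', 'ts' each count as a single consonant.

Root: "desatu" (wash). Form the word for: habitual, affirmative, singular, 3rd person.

Attach number singular -tug → desatutug.
Attach person 3rd person -da (after consonant 'g') → desatutugda.
Attach aspect habitual -it → desatutugdait.
Attach polarity affirmative -to → desatutugdaitto.
Apply vowel harmony: desatutugdaitto → desatutugdautto.
Nasal assimilation: no change.

desatutugdautto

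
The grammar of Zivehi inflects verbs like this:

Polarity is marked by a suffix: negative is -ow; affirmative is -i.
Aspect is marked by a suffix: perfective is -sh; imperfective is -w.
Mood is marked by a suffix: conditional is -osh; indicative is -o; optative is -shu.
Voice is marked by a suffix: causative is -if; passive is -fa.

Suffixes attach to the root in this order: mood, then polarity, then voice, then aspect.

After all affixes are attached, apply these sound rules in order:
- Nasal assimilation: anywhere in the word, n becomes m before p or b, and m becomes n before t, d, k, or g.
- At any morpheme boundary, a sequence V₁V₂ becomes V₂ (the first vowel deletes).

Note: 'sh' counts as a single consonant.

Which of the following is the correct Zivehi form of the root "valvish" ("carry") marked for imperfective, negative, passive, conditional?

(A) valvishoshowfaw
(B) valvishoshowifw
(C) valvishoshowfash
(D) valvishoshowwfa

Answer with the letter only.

Attach mood conditional -osh → valvishosh.
Attach polarity negative -ow → valvishoshow.
Attach voice passive -fa → valvishoshowfa.
Attach aspect imperfective -w → valvishoshowfaw.
Nasal assimilation: no change.
Vowel deletion: no change.
So the correct form is valvishoshowfaw, option (A).
(C) valvishoshowfash is wrong: it uses perfective instead of imperfective for aspect.
(B) valvishoshowifw is wrong: it uses causative instead of passive for voice.
(D) valvishoshowwfa is wrong: it has the affixes in the wrong order.

A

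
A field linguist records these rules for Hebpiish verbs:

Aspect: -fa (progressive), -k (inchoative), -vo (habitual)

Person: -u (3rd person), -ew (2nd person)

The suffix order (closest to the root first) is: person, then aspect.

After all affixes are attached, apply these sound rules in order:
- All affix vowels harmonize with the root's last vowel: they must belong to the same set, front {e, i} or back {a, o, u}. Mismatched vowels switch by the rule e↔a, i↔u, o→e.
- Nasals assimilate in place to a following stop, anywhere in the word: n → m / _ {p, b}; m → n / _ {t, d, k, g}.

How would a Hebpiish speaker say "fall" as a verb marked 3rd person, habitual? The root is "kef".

kefive

Attach person 3rd person -u → kefu.
Attach aspect habitual -vo → kefuvo.
Apply vowel harmony: kefuvo → kefive.
Nasal assimilation: no change.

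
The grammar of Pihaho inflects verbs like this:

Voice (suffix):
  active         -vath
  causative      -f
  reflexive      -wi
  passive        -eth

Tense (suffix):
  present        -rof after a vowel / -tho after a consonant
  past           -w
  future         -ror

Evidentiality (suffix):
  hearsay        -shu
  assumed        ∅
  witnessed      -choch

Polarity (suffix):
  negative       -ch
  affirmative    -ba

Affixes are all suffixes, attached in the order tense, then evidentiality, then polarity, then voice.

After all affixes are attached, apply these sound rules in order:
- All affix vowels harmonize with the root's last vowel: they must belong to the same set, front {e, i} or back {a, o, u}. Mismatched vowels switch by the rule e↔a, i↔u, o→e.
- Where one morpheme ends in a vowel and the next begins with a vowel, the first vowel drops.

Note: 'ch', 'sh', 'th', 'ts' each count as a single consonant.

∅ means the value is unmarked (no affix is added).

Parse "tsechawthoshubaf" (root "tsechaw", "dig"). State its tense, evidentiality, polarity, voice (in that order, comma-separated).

present, hearsay, affirmative, causative

Segment: tsechaw-tho-shu-ba-f.
tense: -rof/tho → present.
evidentiality: -shu → hearsay.
polarity: -ba → affirmative.
voice: -f → causative.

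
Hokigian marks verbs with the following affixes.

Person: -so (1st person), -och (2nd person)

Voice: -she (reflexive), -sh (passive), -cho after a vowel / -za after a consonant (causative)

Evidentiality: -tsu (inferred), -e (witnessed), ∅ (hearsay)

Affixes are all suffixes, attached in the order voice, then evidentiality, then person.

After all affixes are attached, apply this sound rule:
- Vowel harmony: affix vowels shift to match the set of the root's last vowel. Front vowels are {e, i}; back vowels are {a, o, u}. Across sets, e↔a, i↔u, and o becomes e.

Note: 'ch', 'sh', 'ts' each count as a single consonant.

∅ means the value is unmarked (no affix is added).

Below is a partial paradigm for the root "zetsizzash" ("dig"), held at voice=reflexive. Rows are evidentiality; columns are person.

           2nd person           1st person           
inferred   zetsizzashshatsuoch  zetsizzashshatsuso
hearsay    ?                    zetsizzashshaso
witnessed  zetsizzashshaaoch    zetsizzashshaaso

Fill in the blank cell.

Attach voice reflexive -she → zetsizzashshe.
evidentiality = hearsay: zero marking, form stays zetsizzashshe.
Attach person 2nd person -och → zetsizzashsheoch.
Apply vowel harmony: zetsizzashsheoch → zetsizzashshaoch.

zetsizzashshaoch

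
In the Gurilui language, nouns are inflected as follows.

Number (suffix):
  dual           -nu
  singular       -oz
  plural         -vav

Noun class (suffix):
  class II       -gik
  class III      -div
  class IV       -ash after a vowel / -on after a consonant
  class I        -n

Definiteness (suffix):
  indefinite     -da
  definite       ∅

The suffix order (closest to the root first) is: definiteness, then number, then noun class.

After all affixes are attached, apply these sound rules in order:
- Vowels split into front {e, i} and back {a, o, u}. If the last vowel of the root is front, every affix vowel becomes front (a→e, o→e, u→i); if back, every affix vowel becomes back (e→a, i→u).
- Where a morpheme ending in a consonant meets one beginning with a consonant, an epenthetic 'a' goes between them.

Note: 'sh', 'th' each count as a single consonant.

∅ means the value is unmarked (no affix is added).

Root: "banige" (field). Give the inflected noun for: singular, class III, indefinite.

Attach definiteness indefinite -da → banigeda.
Attach number singular -oz → banigedaoz.
Attach noun class class III -div → banigedaozdiv.
Apply vowel harmony: banigedaozdiv → banigedeezdiv.
Apply epenthesis: banigedeezdiv → banigedeezadiv.

banigedeezadiv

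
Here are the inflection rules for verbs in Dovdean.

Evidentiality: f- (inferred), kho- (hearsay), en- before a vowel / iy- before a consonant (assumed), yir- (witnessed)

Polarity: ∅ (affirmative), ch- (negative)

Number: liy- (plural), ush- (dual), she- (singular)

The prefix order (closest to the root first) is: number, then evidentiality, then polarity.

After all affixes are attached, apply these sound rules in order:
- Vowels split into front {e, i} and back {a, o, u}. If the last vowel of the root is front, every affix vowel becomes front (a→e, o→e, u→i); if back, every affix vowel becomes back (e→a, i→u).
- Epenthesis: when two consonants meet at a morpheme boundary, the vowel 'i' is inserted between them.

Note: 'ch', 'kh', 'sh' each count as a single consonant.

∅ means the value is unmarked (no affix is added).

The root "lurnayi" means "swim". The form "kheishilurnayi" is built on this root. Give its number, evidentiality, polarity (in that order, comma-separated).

Segment: kho-ush-lurnayi.
number: ush- → dual.
evidentiality: kho- → hearsay.
polarity: ∅ → affirmative.

dual, hearsay, affirmative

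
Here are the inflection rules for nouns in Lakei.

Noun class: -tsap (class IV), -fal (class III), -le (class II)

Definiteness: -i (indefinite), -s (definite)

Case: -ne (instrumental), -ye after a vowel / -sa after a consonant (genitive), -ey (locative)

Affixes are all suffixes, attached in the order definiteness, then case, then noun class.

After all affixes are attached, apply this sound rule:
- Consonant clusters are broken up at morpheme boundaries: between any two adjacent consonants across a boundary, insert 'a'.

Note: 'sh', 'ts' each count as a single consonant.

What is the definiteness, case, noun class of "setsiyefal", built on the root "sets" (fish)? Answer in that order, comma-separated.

indefinite, genitive, class III

Segment: sets-i-ye-fal.
definiteness: -i → indefinite.
case: -ye/sa → genitive.
noun class: -fal → class III.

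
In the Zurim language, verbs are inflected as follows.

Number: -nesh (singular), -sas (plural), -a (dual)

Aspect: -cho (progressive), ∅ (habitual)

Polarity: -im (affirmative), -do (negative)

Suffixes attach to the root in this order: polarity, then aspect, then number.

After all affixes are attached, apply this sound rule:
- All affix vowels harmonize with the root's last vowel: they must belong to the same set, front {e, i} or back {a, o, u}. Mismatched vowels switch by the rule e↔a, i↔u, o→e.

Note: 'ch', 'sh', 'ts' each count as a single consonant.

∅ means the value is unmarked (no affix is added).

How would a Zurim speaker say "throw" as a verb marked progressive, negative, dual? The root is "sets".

setsdechee

Attach polarity negative -do → setsdo.
Attach aspect progressive -cho → setsdocho.
Attach number dual -a → setsdochoa.
Apply vowel harmony: setsdochoa → setsdechee.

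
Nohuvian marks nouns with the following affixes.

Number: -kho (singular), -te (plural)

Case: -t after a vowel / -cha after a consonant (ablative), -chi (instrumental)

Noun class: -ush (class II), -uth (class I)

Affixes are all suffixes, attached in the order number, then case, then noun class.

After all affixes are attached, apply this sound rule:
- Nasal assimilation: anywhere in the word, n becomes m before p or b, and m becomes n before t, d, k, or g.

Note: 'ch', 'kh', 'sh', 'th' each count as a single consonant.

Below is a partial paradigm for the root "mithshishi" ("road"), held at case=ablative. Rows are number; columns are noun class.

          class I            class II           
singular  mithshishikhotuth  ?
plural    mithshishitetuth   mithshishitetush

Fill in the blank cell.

mithshishikhotush

Attach number singular -kho → mithshishikho.
Attach case ablative -t (after vowel 'o') → mithshishikhot.
Attach noun class class II -ush → mithshishikhotush.
Nasal assimilation: no change.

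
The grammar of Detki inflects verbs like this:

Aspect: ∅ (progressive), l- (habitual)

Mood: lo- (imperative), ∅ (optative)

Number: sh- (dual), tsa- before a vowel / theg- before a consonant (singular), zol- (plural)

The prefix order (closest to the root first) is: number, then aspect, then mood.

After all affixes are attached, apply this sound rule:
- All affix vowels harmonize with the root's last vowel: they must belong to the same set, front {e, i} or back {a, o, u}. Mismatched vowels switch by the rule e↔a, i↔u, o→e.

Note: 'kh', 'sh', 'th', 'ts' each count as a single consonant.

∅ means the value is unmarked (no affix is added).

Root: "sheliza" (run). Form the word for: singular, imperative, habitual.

lolthagsheliza

Attach number singular theg- (before consonant 'sh') → thegsheliza.
Attach aspect habitual l- → lthegsheliza.
Attach mood imperative lo- → lolthegsheliza.
Apply vowel harmony: lolthegsheliza → lolthagsheliza.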